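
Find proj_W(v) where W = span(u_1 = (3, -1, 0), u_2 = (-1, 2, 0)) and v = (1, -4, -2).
proj_W(v) = (1, -4, 0)

Set up U = [u_1 | ... | u_2] ∈ R^(3×2). The projector onto W = col(U) is P = U (U^T U)^(-1) U^T.
Compute U^T U =
  [10, -5]
  [-5, 5],
and U^T v = (7, -9).
Solve U^T U · c = U^T v for the coefficients: c = (-2/5, -11/5). The projection is proj_W(v) = U c.
Check: (v - proj_W(v)) · u_1 = 0  (should be 0).
Check: (v - proj_W(v)) · u_2 = 0  (should be 0).
Result: proj_W(v) = (1, -4, 0).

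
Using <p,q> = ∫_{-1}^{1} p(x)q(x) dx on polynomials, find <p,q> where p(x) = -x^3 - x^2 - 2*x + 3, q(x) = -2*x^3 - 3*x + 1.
<p,q> = 1334/105

Expand the product: p(x)·q(x) = 2*x^6 + 2*x^5 + 7*x^4 - 4*x^3 + 5*x^2 - 11*x + 3.
∫_{-1}^{1} of each monomial x^k gives [2/(k+1) if k even, 0 if k odd]. Integrating term-by-term (or equivalently evaluating the antiderivative F(x) = 2*x^7/7 + x^6/3 + 7*x^5/5 - x^4 + 5*x^3/3 - 11*x^2/2 + 3*x at the endpoints):
  F(1) − F(−1) = 13/70 − (-2629/210) = 1334/105.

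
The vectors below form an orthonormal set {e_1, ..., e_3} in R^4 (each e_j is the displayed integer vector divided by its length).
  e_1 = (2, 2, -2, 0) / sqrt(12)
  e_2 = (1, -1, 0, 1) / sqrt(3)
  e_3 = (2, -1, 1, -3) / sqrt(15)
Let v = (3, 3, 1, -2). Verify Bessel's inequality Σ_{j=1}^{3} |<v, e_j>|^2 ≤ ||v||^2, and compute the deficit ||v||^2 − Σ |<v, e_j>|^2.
Σ |<v, e_j>|^2 = 49/3; ||v||^2 = 23; deficit = 20/3

Write each e_j = u_j / sqrt(<u_j, u_j>) where u_j is the displayed integer vector. Then <v, e_j> = <v, u_j> / sqrt(<u_j, u_j>), so |<v, e_j>|^2 = <v, u_j>^2 / <u_j, u_j>.
Coefficients: <v, e_1> = 10/sqrt(12), <v, e_2> = -2/sqrt(3), <v, e_3> = 10/sqrt(15).
Square and sum: Σ |<v, e_j>|^2 = 49/3.
Compute ||v||^2 = v·v = 23.
Deficit = 23 − 49/3 = 20/3 ≥ 0, confirming Bessel's inequality. (The deficit equals ||v − Σ <v,e_j> e_j||^2, the squared distance from v to span{e_j}.)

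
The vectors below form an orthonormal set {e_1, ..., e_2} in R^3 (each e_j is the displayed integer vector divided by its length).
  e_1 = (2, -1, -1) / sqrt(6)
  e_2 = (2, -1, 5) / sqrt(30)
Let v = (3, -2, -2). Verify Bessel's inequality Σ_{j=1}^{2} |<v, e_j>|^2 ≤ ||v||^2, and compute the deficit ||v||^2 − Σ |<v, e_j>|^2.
Σ |<v, e_j>|^2 = 84/5; ||v||^2 = 17; deficit = 1/5

Write each e_j = u_j / sqrt(<u_j, u_j>) where u_j is the displayed integer vector. Then <v, e_j> = <v, u_j> / sqrt(<u_j, u_j>), so |<v, e_j>|^2 = <v, u_j>^2 / <u_j, u_j>.
Coefficients: <v, e_1> = 10/sqrt(6), <v, e_2> = -2/sqrt(30).
Square and sum: Σ |<v, e_j>|^2 = 84/5.
Compute ||v||^2 = v·v = 17.
Deficit = 17 − 84/5 = 1/5 ≥ 0, confirming Bessel's inequality. (The deficit equals ||v − Σ <v,e_j> e_j||^2, the squared distance from v to span{e_j}.)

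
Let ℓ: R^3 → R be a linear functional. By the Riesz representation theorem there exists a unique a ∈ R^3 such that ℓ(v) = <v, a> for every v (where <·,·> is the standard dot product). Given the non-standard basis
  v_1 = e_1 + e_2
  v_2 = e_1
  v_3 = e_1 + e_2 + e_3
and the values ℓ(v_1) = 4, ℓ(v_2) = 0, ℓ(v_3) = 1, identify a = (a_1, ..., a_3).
a = (0, 4, -3)

Write a = (a_1, ..., a_3) in the standard basis. For each basis vector v_i, ℓ(v_i) = <v_i, a> is a linear equation in the a_j's. Collect the n equations into a matrix system V a = ℓ, where row i of V is v_i (expressed in the standard basis). Since V is invertible (lower-triangular with 1s on the diagonal, up to permutation), solve by back-substitution:
  V =
[[1, 1, 0],
 [1, 0, 0],
 [1, 1, 1]]
  V a = (4, 0, 1)
Solving gives a = (0, 4, -3).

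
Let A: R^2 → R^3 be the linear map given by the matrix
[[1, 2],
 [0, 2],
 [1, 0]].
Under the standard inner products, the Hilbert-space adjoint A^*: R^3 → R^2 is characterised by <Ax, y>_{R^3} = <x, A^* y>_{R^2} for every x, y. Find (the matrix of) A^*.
A^* = A^T =
[[1, 0, 1],
 [2, 2, 0]]

For real matrices with standard dot products, the defining identity <Ax, y> = <x, A^* y> gives (Ax)^T y = x^T (A^*) y, i.e. x^T A^T y = x^T (A^*) y. Since this holds for all x, y, we must have A^* = A^T. Therefore
A^* =
[[1, 0, 1],
 [2, 2, 0]].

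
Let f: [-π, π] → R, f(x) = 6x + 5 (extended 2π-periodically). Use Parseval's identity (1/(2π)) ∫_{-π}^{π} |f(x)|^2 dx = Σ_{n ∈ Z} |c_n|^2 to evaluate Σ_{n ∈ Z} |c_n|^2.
Σ |c_n|^2 = 12π^2 + 25

Expand and integrate term by term over [-π, π]:
  ∫ (6x)^2 dx = 36·(2π^3/3); ∫ 2·6·(5)·x dx = 0 (odd integrand); ∫ 5^2 dx = 25·2π.
So (1/(2π)) ∫_{-π}^{π} (6x + 5)^2 dx = 36π^2/3 + 25 = 12π^2 + 25.
Parseval ⇒ Σ |c_n|^2 = 12π^2 + 25.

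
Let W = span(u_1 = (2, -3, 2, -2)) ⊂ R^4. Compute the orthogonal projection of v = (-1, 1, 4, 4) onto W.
proj_W(v) = (-10/21, 5/7, -10/21, 10/21)

Set up U = [u_1 | ... | u_1] ∈ R^(4×1). The projector onto W = col(U) is P = U (U^T U)^(-1) U^T.
Compute U^T U =
  [21],
and U^T v = (-5).
Solve U^T U · c = U^T v for the coefficients: c = (-5/21). The projection is proj_W(v) = U c.
Check: (v - proj_W(v)) · u_1 = 0  (should be 0).
Result: proj_W(v) = (-10/21, 5/7, -10/21, 10/21).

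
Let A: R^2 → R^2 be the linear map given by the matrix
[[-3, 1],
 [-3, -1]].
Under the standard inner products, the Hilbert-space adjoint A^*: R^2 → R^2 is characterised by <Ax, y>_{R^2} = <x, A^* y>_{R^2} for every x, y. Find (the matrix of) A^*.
A^* = A^T =
[[-3, -3],
 [1, -1]]

For real matrices with standard dot products, the defining identity <Ax, y> = <x, A^* y> gives (Ax)^T y = x^T (A^*) y, i.e. x^T A^T y = x^T (A^*) y. Since this holds for all x, y, we must have A^* = A^T. Therefore
A^* =
[[-3, -3],
 [1, -1]].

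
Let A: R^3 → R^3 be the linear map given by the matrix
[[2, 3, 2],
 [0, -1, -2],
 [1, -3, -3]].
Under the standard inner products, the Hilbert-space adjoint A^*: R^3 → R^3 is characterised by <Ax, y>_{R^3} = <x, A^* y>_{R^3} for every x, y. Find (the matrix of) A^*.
A^* = A^T =
[[2, 0, 1],
 [3, -1, -3],
 [2, -2, -3]]

For real matrices with standard dot products, the defining identity <Ax, y> = <x, A^* y> gives (Ax)^T y = x^T (A^*) y, i.e. x^T A^T y = x^T (A^*) y. Since this holds for all x, y, we must have A^* = A^T. Therefore
A^* =
[[2, 0, 1],
 [3, -1, -3],
 [2, -2, -3]].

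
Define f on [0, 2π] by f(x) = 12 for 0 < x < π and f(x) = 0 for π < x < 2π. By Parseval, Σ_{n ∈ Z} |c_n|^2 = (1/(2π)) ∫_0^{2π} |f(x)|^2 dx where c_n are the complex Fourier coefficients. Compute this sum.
Σ |c_n|^2 = 72

Parseval equates the L^2 energy of f (normalised by 1/(2π)) with the ℓ^2 sum of its Fourier coefficients: (1/(2π)) ∫_0^{2π} |f|^2 = Σ |c_n|^2.
Compute the left side: (1/(2π)) [∫_0^π 12^2 dx + ∫_π^{2π} 0^2 dx] = (1/(2π)) · (144π + 0π) = (144 + 0)/2 = 72.
So Σ_{n ∈ Z} |c_n|^2 = 72.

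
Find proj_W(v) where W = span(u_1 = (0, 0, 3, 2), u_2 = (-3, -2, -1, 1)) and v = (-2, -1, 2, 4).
proj_W(v) = (-216/97, -144/97, 258/97, 292/97)

Set up U = [u_1 | ... | u_2] ∈ R^(4×2). The projector onto W = col(U) is P = U (U^T U)^(-1) U^T.
Compute U^T U =
  [13, -1]
  [-1, 15],
and U^T v = (14, 10).
Solve U^T U · c = U^T v for the coefficients: c = (110/97, 72/97). The projection is proj_W(v) = U c.
Check: (v - proj_W(v)) · u_1 = 0  (should be 0).
Check: (v - proj_W(v)) · u_2 = 0  (should be 0).
Result: proj_W(v) = (-216/97, -144/97, 258/97, 292/97).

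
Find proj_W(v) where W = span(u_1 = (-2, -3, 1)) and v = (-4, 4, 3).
proj_W(v) = (1/7, 3/14, -1/14)

Set up U = [u_1 | ... | u_1] ∈ R^(3×1). The projector onto W = col(U) is P = U (U^T U)^(-1) U^T.
Compute U^T U =
  [14],
and U^T v = (-1).
Solve U^T U · c = U^T v for the coefficients: c = (-1/14). The projection is proj_W(v) = U c.
Check: (v - proj_W(v)) · u_1 = 0  (should be 0).
Result: proj_W(v) = (1/7, 3/14, -1/14).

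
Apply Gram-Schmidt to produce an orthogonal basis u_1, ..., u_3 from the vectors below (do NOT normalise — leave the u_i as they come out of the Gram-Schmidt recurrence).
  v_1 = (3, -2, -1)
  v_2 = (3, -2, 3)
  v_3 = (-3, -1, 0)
Orthogonal basis:
  u_1 = (3, -2, -1)
  u_2 = (6/7, -4/7, 26/7)
  u_3 = (-18/13, -27/13, 0)

Apply the Gram-Schmidt recurrence
  u_1 = v_1
  u_i = v_i − Σ_{j<i} ((v_i · u_j) / (u_j · u_j)) · u_j.

Step by step this gives:
  u_1 = (3, -2, -1)
  u_2 = (6/7, -4/7, 26/7)
  u_3 = (-18/13, -27/13, 0)

Orthogonality check:
  u_2 · u_1 = 0 (should be 0)
  u_3 · u_1 = 0 (should be 0)
  u_3 · u_2 = 0 (should be 0)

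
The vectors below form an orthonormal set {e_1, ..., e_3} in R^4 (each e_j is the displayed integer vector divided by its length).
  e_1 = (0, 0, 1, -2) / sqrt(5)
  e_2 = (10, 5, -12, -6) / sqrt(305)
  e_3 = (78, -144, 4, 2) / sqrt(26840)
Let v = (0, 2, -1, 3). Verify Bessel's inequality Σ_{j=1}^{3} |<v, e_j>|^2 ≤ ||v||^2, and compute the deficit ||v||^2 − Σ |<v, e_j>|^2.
Σ |<v, e_j>|^2 = 129/10; ||v||^2 = 14; deficit = 11/10

Write each e_j = u_j / sqrt(<u_j, u_j>) where u_j is the displayed integer vector. Then <v, e_j> = <v, u_j> / sqrt(<u_j, u_j>), so |<v, e_j>|^2 = <v, u_j>^2 / <u_j, u_j>.
Coefficients: <v, e_1> = -7/sqrt(5), <v, e_2> = 4/sqrt(305), <v, e_3> = -286/sqrt(26840).
Square and sum: Σ |<v, e_j>|^2 = 129/10.
Compute ||v||^2 = v·v = 14.
Deficit = 14 − 129/10 = 11/10 ≥ 0, confirming Bessel's inequality. (The deficit equals ||v − Σ <v,e_j> e_j||^2, the squared distance from v to span{e_j}.)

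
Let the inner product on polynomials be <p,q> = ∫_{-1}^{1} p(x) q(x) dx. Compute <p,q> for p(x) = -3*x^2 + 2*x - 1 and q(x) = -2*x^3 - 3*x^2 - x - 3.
<p,q> = 44/3

Expand the product: p(x)·q(x) = 6*x^5 + 5*x^4 - x^3 + 10*x^2 - 5*x + 3.
∫_{-1}^{1} of each monomial x^k gives [2/(k+1) if k even, 0 if k odd]. Integrating term-by-term (or equivalently evaluating the antiderivative F(x) = x^6 + x^5 - x^4/4 + 10*x^3/3 - 5*x^2/2 + 3*x at the endpoints):
  F(1) − F(−1) = 67/12 − (-109/12) = 44/3.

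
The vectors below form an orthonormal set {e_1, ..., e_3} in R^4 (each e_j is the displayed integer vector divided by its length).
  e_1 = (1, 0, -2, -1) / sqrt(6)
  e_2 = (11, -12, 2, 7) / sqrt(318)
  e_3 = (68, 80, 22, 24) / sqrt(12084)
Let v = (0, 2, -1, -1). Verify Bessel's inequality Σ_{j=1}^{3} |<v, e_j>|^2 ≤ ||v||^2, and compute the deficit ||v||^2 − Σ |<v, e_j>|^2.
Σ |<v, e_j>|^2 = 6; ||v||^2 = 6; deficit = 0

Write each e_j = u_j / sqrt(<u_j, u_j>) where u_j is the displayed integer vector. Then <v, e_j> = <v, u_j> / sqrt(<u_j, u_j>), so |<v, e_j>|^2 = <v, u_j>^2 / <u_j, u_j>.
Coefficients: <v, e_1> = 3/sqrt(6), <v, e_2> = -33/sqrt(318), <v, e_3> = 114/sqrt(12084).
Square and sum: Σ |<v, e_j>|^2 = 6.
Compute ||v||^2 = v·v = 6.
Deficit = 6 − 6 = 0 ≥ 0, confirming Bessel's inequality. (The deficit equals ||v − Σ <v,e_j> e_j||^2, the squared distance from v to span{e_j}.)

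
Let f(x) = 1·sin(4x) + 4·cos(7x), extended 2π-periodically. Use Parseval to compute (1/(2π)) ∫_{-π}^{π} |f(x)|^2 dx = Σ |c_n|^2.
Σ |c_n|^2 = 17/2

Expand |f|^2 and use orthogonality of {sin(nx), cos(mx)} on [-π, π]:
  ∫_{-π}^{π} sin(nx)^2 dx = π, ∫ cos(mx)^2 dx = π, and cross terms integrate to 0.
So ∫_{-π}^{π} f(x)^2 dx = 1^2 · π + 4^2 · π = (1 + 16)π.
Divide by 2π: (1 + 16)/2 = 17/2.
By Parseval, this equals Σ |c_n|^2.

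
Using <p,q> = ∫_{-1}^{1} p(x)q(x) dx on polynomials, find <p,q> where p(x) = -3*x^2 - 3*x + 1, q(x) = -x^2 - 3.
<p,q> = 8/15

Expand the product: p(x)·q(x) = 3*x^4 + 3*x^3 + 8*x^2 + 9*x - 3.
∫_{-1}^{1} of each monomial x^k gives [2/(k+1) if k even, 0 if k odd]. Integrating term-by-term (or equivalently evaluating the antiderivative F(x) = 3*x^5/5 + 3*x^4/4 + 8*x^3/3 + 9*x^2/2 - 3*x at the endpoints):
  F(1) − F(−1) = 331/60 − (299/60) = 8/15.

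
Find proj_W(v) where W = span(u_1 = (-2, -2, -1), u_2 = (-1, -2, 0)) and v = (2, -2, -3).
proj_W(v) = (-2/3, -2/3, -1/3)

Set up U = [u_1 | ... | u_2] ∈ R^(3×2). The projector onto W = col(U) is P = U (U^T U)^(-1) U^T.
Compute U^T U =
  [9, 6]
  [6, 5],
and U^T v = (3, 2).
Solve U^T U · c = U^T v for the coefficients: c = (1/3, 0). The projection is proj_W(v) = U c.
Check: (v - proj_W(v)) · u_1 = 0  (should be 0).
Check: (v - proj_W(v)) · u_2 = 0  (should be 0).
Result: proj_W(v) = (-2/3, -2/3, -1/3).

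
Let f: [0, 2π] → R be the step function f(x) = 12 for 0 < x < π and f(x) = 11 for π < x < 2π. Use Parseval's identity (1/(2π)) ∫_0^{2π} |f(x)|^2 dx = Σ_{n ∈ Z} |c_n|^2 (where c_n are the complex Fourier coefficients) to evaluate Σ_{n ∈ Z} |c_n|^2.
Σ |c_n|^2 = 265/2

Parseval equates the L^2 energy of f (normalised by 1/(2π)) with the ℓ^2 sum of its Fourier coefficients: (1/(2π)) ∫_0^{2π} |f|^2 = Σ |c_n|^2.
Compute the left side: (1/(2π)) [∫_0^π 12^2 dx + ∫_π^{2π} 11^2 dx] = (1/(2π)) · (144π + 121π) = (144 + 121)/2 = 265/2.
So Σ_{n ∈ Z} |c_n|^2 = 265/2.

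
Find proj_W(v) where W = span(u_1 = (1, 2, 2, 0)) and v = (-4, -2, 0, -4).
proj_W(v) = (-8/9, -16/9, -16/9, 0)

Set up U = [u_1 | ... | u_1] ∈ R^(4×1). The projector onto W = col(U) is P = U (U^T U)^(-1) U^T.
Compute U^T U =
  [9],
and U^T v = (-8).
Solve U^T U · c = U^T v for the coefficients: c = (-8/9). The projection is proj_W(v) = U c.
Check: (v - proj_W(v)) · u_1 = 0  (should be 0).
Result: proj_W(v) = (-8/9, -16/9, -16/9, 0).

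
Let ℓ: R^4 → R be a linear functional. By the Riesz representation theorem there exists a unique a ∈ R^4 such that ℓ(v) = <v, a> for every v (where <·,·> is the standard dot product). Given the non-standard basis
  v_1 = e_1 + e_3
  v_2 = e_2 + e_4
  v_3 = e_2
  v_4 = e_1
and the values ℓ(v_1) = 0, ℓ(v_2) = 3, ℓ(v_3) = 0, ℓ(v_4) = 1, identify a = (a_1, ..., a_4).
a = (1, 0, -1, 3)

Write a = (a_1, ..., a_4) in the standard basis. For each basis vector v_i, ℓ(v_i) = <v_i, a> is a linear equation in the a_j's. Collect the n equations into a matrix system V a = ℓ, where row i of V is v_i (expressed in the standard basis). Since V is invertible (lower-triangular with 1s on the diagonal, up to permutation), solve by back-substitution:
  V =
[[1, 0, 1, 0],
 [0, 1, 0, 1],
 [0, 1, 0, 0],
 [1, 0, 0, 0]]
  V a = (0, 3, 0, 1)
Solving gives a = (1, 0, -1, 3).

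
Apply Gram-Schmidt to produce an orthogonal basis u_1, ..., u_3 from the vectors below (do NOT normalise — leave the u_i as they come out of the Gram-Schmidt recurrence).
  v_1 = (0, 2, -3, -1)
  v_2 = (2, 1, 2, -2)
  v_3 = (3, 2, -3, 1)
Orthogonal basis:
  u_1 = (0, 2, -3, -1)
  u_2 = (2, 9/7, 11/7, -15/7)
  u_3 = (243/89, 10/89, -57/89, 191/89)

Apply the Gram-Schmidt recurrence
  u_1 = v_1
  u_i = v_i − Σ_{j<i} ((v_i · u_j) / (u_j · u_j)) · u_j.

Step by step this gives:
  u_1 = (0, 2, -3, -1)
  u_2 = (2, 9/7, 11/7, -15/7)
  u_3 = (243/89, 10/89, -57/89, 191/89)

Orthogonality check:
  u_2 · u_1 = 0 (should be 0)
  u_3 · u_1 = 0 (should be 0)
  u_3 · u_2 = 0 (should be 0)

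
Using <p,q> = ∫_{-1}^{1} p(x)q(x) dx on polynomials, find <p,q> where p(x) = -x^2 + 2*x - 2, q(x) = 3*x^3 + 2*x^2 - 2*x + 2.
<p,q> = -196/15

Expand the product: p(x)·q(x) = -3*x^5 + 4*x^4 - 10*x^2 + 8*x - 4.
∫_{-1}^{1} of each monomial x^k gives [2/(k+1) if k even, 0 if k odd]. Integrating term-by-term (or equivalently evaluating the antiderivative F(x) = -x^6/2 + 4*x^5/5 - 10*x^3/3 + 4*x^2 - 4*x at the endpoints):
  F(1) − F(−1) = -91/30 − (301/30) = -196/15.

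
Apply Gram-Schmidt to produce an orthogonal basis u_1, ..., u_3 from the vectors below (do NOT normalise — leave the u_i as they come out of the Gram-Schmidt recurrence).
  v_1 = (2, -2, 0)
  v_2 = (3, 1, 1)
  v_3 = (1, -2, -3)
Orthogonal basis:
  u_1 = (2, -2, 0)
  u_2 = (2, 2, 1)
  u_3 = (11/18, 11/18, -22/9)

Apply the Gram-Schmidt recurrence
  u_1 = v_1
  u_i = v_i − Σ_{j<i} ((v_i · u_j) / (u_j · u_j)) · u_j.

Step by step this gives:
  u_1 = (2, -2, 0)
  u_2 = (2, 2, 1)
  u_3 = (11/18, 11/18, -22/9)

Orthogonality check:
  u_2 · u_1 = 0 (should be 0)
  u_3 · u_1 = 0 (should be 0)
  u_3 · u_2 = 0 (should be 0)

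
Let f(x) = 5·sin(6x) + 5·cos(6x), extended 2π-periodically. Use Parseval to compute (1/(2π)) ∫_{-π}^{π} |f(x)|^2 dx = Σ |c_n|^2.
Σ |c_n|^2 = 25

Expand |f|^2 and use orthogonality of {sin(nx), cos(mx)} on [-π, π]:
  ∫_{-π}^{π} sin(nx)^2 dx = π, ∫ cos(mx)^2 dx = π, and cross terms integrate to 0.
So ∫_{-π}^{π} f(x)^2 dx = 5^2 · π + 5^2 · π = (25 + 25)π.
Divide by 2π: (25 + 25)/2 = 25.
By Parseval, this equals Σ |c_n|^2.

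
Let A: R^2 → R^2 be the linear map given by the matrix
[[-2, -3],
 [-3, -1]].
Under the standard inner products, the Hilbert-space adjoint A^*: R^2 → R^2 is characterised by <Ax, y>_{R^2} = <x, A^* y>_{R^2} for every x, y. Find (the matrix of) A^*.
A^* = A^T =
[[-2, -3],
 [-3, -1]]

For real matrices with standard dot products, the defining identity <Ax, y> = <x, A^* y> gives (Ax)^T y = x^T (A^*) y, i.e. x^T A^T y = x^T (A^*) y. Since this holds for all x, y, we must have A^* = A^T. Therefore
A^* =
[[-2, -3],
 [-3, -1]].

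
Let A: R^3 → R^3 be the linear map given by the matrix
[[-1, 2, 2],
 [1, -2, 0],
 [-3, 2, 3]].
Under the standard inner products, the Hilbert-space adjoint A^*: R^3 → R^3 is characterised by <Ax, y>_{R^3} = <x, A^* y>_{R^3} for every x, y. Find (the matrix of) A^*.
A^* = A^T =
[[-1, 1, -3],
 [2, -2, 2],
 [2, 0, 3]]

For real matrices with standard dot products, the defining identity <Ax, y> = <x, A^* y> gives (Ax)^T y = x^T (A^*) y, i.e. x^T A^T y = x^T (A^*) y. Since this holds for all x, y, we must have A^* = A^T. Therefore
A^* =
[[-1, 1, -3],
 [2, -2, 2],
 [2, 0, 3]].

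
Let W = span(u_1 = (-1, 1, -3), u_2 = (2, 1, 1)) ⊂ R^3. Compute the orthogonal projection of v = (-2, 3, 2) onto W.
proj_W(v) = (8/25, 1/10, 13/50)

Set up U = [u_1 | ... | u_2] ∈ R^(3×2). The projector onto W = col(U) is P = U (U^T U)^(-1) U^T.
Compute U^T U =
  [11, -4]
  [-4, 6],
and U^T v = (-1, 1).
Solve U^T U · c = U^T v for the coefficients: c = (-1/25, 7/50). The projection is proj_W(v) = U c.
Check: (v - proj_W(v)) · u_1 = 0  (should be 0).
Check: (v - proj_W(v)) · u_2 = 0  (should be 0).
Result: proj_W(v) = (8/25, 1/10, 13/50).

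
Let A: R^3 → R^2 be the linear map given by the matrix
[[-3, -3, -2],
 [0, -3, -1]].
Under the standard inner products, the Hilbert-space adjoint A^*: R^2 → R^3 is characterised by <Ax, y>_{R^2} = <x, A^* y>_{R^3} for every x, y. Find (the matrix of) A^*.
A^* = A^T =
[[-3, 0],
 [-3, -3],
 [-2, -1]]

For real matrices with standard dot products, the defining identity <Ax, y> = <x, A^* y> gives (Ax)^T y = x^T (A^*) y, i.e. x^T A^T y = x^T (A^*) y. Since this holds for all x, y, we must have A^* = A^T. Therefore
A^* =
[[-3, 0],
 [-3, -3],
 [-2, -1]].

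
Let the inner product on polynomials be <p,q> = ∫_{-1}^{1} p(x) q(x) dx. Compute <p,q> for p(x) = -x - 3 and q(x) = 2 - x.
<p,q> = -34/3

Expand the product: p(x)·q(x) = x^2 + x - 6.
∫_{-1}^{1} of each monomial x^k gives [2/(k+1) if k even, 0 if k odd]. Integrating term-by-term (or equivalently evaluating the antiderivative F(x) = x^3/3 + x^2/2 - 6*x at the endpoints):
  F(1) − F(−1) = -31/6 − (37/6) = -34/3.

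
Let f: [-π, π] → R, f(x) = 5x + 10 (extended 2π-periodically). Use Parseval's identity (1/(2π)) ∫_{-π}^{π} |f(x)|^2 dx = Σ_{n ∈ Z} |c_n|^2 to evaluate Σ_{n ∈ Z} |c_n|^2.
Σ |c_n|^2 = 25π^2/3 + 100

Expand and integrate term by term over [-π, π]:
  ∫ (5x)^2 dx = 25·(2π^3/3); ∫ 2·5·(10)·x dx = 0 (odd integrand); ∫ 10^2 dx = 100·2π.
So (1/(2π)) ∫_{-π}^{π} (5x + 10)^2 dx = 25π^2/3 + 100 = 25π^2/3 + 100.
Parseval ⇒ Σ |c_n|^2 = 25π^2/3 + 100.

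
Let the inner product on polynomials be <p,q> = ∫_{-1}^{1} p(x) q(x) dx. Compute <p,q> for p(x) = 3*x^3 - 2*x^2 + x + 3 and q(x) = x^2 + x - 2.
<p,q> = -94/15

Expand the product: p(x)·q(x) = 3*x^5 + x^4 - 7*x^3 + 8*x^2 + x - 6.
∫_{-1}^{1} of each monomial x^k gives [2/(k+1) if k even, 0 if k odd]. Integrating term-by-term (or equivalently evaluating the antiderivative F(x) = x^6/2 + x^5/5 - 7*x^4/4 + 8*x^3/3 + x^2/2 - 6*x at the endpoints):
  F(1) − F(−1) = -233/60 − (143/60) = -94/15.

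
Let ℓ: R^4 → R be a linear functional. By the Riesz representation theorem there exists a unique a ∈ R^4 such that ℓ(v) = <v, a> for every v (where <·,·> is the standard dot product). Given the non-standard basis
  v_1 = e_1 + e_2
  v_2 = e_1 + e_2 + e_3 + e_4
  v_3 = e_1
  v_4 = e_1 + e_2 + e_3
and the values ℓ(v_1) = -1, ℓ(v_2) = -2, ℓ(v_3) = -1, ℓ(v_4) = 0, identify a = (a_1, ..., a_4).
a = (-1, 0, 1, -2)

Write a = (a_1, ..., a_4) in the standard basis. For each basis vector v_i, ℓ(v_i) = <v_i, a> is a linear equation in the a_j's. Collect the n equations into a matrix system V a = ℓ, where row i of V is v_i (expressed in the standard basis). Since V is invertible (lower-triangular with 1s on the diagonal, up to permutation), solve by back-substitution:
  V =
[[1, 1, 0, 0],
 [1, 1, 1, 1],
 [1, 0, 0, 0],
 [1, 1, 1, 0]]
  V a = (-1, -2, -1, 0)
Solving gives a = (-1, 0, 1, -2).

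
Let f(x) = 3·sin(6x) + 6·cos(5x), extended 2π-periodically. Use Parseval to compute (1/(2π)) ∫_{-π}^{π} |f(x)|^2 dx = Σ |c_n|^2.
Σ |c_n|^2 = 45/2

Expand |f|^2 and use orthogonality of {sin(nx), cos(mx)} on [-π, π]:
  ∫_{-π}^{π} sin(nx)^2 dx = π, ∫ cos(mx)^2 dx = π, and cross terms integrate to 0.
So ∫_{-π}^{π} f(x)^2 dx = 3^2 · π + 6^2 · π = (9 + 36)π.
Divide by 2π: (9 + 36)/2 = 45/2.
By Parseval, this equals Σ |c_n|^2.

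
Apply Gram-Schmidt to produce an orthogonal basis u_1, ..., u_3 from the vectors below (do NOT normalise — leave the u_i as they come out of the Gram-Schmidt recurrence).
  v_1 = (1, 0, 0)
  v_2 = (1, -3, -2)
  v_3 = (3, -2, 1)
Orthogonal basis:
  u_1 = (1, 0, 0)
  u_2 = (0, -3, -2)
  u_3 = (0, -14/13, 21/13)

Apply the Gram-Schmidt recurrence
  u_1 = v_1
  u_i = v_i − Σ_{j<i} ((v_i · u_j) / (u_j · u_j)) · u_j.

Step by step this gives:
  u_1 = (1, 0, 0)
  u_2 = (0, -3, -2)
  u_3 = (0, -14/13, 21/13)

Orthogonality check:
  u_2 · u_1 = 0 (should be 0)
  u_3 · u_1 = 0 (should be 0)
  u_3 · u_2 = 0 (should be 0)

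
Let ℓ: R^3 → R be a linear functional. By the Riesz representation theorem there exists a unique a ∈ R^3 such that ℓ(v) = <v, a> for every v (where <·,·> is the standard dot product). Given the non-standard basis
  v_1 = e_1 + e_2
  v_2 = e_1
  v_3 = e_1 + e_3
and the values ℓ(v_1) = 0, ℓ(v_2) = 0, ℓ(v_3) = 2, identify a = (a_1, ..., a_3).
a = (0, 0, 2)

Write a = (a_1, ..., a_3) in the standard basis. For each basis vector v_i, ℓ(v_i) = <v_i, a> is a linear equation in the a_j's. Collect the n equations into a matrix system V a = ℓ, where row i of V is v_i (expressed in the standard basis). Since V is invertible (lower-triangular with 1s on the diagonal, up to permutation), solve by back-substitution:
  V =
[[1, 1, 0],
 [1, 0, 0],
 [1, 0, 1]]
  V a = (0, 0, 2)
Solving gives a = (0, 0, 2).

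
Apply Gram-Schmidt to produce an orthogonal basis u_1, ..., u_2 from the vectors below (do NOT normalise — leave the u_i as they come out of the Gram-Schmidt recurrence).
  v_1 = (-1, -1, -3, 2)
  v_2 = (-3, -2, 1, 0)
Orthogonal basis:
  u_1 = (-1, -1, -3, 2)
  u_2 = (-43/15, -28/15, 7/5, -4/15)

Apply the Gram-Schmidt recurrence
  u_1 = v_1
  u_i = v_i − Σ_{j<i} ((v_i · u_j) / (u_j · u_j)) · u_j.

Step by step this gives:
  u_1 = (-1, -1, -3, 2)
  u_2 = (-43/15, -28/15, 7/5, -4/15)

Orthogonality check:
  u_2 · u_1 = 0 (should be 0)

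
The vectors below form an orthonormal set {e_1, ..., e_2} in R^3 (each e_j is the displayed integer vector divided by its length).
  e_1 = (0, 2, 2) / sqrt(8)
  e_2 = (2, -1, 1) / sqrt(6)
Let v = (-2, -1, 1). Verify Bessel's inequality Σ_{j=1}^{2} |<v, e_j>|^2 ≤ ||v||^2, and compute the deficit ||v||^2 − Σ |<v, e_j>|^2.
Σ |<v, e_j>|^2 = 2/3; ||v||^2 = 6; deficit = 16/3

Write each e_j = u_j / sqrt(<u_j, u_j>) where u_j is the displayed integer vector. Then <v, e_j> = <v, u_j> / sqrt(<u_j, u_j>), so |<v, e_j>|^2 = <v, u_j>^2 / <u_j, u_j>.
Coefficients: <v, e_1> = 0/sqrt(8), <v, e_2> = -2/sqrt(6).
Square and sum: Σ |<v, e_j>|^2 = 2/3.
Compute ||v||^2 = v·v = 6.
Deficit = 6 − 2/3 = 16/3 ≥ 0, confirming Bessel's inequality. (The deficit equals ||v − Σ <v,e_j> e_j||^2, the squared distance from v to span{e_j}.)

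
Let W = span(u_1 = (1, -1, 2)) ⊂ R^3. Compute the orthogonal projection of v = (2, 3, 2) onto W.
proj_W(v) = (1/2, -1/2, 1)

Set up U = [u_1 | ... | u_1] ∈ R^(3×1). The projector onto W = col(U) is P = U (U^T U)^(-1) U^T.
Compute U^T U =
  [6],
and U^T v = (3).
Solve U^T U · c = U^T v for the coefficients: c = (1/2). The projection is proj_W(v) = U c.
Check: (v - proj_W(v)) · u_1 = 0  (should be 0).
Result: proj_W(v) = (1/2, -1/2, 1).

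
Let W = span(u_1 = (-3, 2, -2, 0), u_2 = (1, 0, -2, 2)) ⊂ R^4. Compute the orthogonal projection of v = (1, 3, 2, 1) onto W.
proj_W(v) = (1/19, -2/19, 6/19, -4/19)

Set up U = [u_1 | ... | u_2] ∈ R^(4×2). The projector onto W = col(U) is P = U (U^T U)^(-1) U^T.
Compute U^T U =
  [17, 1]
  [1, 9],
and U^T v = (-1, -1).
Solve U^T U · c = U^T v for the coefficients: c = (-1/19, -2/19). The projection is proj_W(v) = U c.
Check: (v - proj_W(v)) · u_1 = 0  (should be 0).
Check: (v - proj_W(v)) · u_2 = 0  (should be 0).
Result: proj_W(v) = (1/19, -2/19, 6/19, -4/19).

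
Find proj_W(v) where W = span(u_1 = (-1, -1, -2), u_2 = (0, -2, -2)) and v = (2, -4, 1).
proj_W(v) = (3, -3, 0)

Set up U = [u_1 | ... | u_2] ∈ R^(3×2). The projector onto W = col(U) is P = U (U^T U)^(-1) U^T.
Compute U^T U =
  [6, 6]
  [6, 8],
and U^T v = (0, 6).
Solve U^T U · c = U^T v for the coefficients: c = (-3, 3). The projection is proj_W(v) = U c.
Check: (v - proj_W(v)) · u_1 = 0  (should be 0).
Check: (v - proj_W(v)) · u_2 = 0  (should be 0).
Result: proj_W(v) = (3, -3, 0).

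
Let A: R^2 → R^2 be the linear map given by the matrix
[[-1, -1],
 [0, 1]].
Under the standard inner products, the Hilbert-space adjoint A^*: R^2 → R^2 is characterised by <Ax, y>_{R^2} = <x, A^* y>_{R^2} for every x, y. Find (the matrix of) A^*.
A^* = A^T =
[[-1, 0],
 [-1, 1]]

For real matrices with standard dot products, the defining identity <Ax, y> = <x, A^* y> gives (Ax)^T y = x^T (A^*) y, i.e. x^T A^T y = x^T (A^*) y. Since this holds for all x, y, we must have A^* = A^T. Therefore
A^* =
[[-1, 0],
 [-1, 1]].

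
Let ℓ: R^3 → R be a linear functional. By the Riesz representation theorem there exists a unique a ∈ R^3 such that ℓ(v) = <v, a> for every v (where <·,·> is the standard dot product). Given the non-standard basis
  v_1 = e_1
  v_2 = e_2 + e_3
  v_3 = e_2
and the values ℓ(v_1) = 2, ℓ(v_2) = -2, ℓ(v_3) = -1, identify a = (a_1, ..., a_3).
a = (2, -1, -1)

Write a = (a_1, ..., a_3) in the standard basis. For each basis vector v_i, ℓ(v_i) = <v_i, a> is a linear equation in the a_j's. Collect the n equations into a matrix system V a = ℓ, where row i of V is v_i (expressed in the standard basis). Since V is invertible (lower-triangular with 1s on the diagonal, up to permutation), solve by back-substitution:
  V =
[[1, 0, 0],
 [0, 1, 1],
 [0, 1, 0]]
  V a = (2, -2, -1)
Solving gives a = (2, -1, -1).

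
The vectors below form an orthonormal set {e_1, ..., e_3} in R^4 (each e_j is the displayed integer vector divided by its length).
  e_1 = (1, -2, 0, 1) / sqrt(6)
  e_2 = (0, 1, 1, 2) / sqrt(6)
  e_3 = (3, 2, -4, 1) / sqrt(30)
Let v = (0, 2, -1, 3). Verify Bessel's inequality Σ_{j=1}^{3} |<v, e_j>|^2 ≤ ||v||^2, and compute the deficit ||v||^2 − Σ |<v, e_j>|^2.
Σ |<v, e_j>|^2 = 371/30; ||v||^2 = 14; deficit = 49/30

Write each e_j = u_j / sqrt(<u_j, u_j>) where u_j is the displayed integer vector. Then <v, e_j> = <v, u_j> / sqrt(<u_j, u_j>), so |<v, e_j>|^2 = <v, u_j>^2 / <u_j, u_j>.
Coefficients: <v, e_1> = -1/sqrt(6), <v, e_2> = 7/sqrt(6), <v, e_3> = 11/sqrt(30).
Square and sum: Σ |<v, e_j>|^2 = 371/30.
Compute ||v||^2 = v·v = 14.
Deficit = 14 − 371/30 = 49/30 ≥ 0, confirming Bessel's inequality. (The deficit equals ||v − Σ <v,e_j> e_j||^2, the squared distance from v to span{e_j}.)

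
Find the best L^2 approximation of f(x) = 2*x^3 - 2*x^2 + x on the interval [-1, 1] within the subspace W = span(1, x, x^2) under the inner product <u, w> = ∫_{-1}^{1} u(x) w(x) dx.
g(x) = -2*x^2 + 11*x/5

The best approximation g ∈ W is the orthogonal projection of f onto W. Writing g = a_0 + a_1 x + a_2 x^2, the coefficients solve the normal equations G · a = b where
  G_{ij} = <φ_i, φ_j> and b_i = <f, φ_i>, with φ_0 = 1, φ_1 = x, φ_2 = x^2.
G =
  [2, 0, 2/3]
  [0, 2/3, 0]
  [2/3, 0, 2/5],
b = (-4/3, 22/15, -4/5).
Solving gives a_0 = 0, a_1 = 11/5, a_2 = -2, so
  g(x) = -2*x^2 + 11*x/5.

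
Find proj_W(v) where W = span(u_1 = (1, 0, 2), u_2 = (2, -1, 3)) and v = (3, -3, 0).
proj_W(v) = (2, -7/2, 1/2)

Set up U = [u_1 | ... | u_2] ∈ R^(3×2). The projector onto W = col(U) is P = U (U^T U)^(-1) U^T.
Compute U^T U =
  [5, 8]
  [8, 14],
and U^T v = (3, 9).
Solve U^T U · c = U^T v for the coefficients: c = (-5, 7/2). The projection is proj_W(v) = U c.
Check: (v - proj_W(v)) · u_1 = 0  (should be 0).
Check: (v - proj_W(v)) · u_2 = 0  (should be 0).
Result: proj_W(v) = (2, -7/2, 1/2).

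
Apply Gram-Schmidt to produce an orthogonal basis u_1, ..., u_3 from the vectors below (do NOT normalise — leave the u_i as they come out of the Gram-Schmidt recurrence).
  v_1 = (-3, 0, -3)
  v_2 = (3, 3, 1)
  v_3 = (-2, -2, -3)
Orthogonal basis:
  u_1 = (-3, 0, -3)
  u_2 = (1, 3, -1)
  u_3 = (21/22, -7/11, -21/22)

Apply the Gram-Schmidt recurrence
  u_1 = v_1
  u_i = v_i − Σ_{j<i} ((v_i · u_j) / (u_j · u_j)) · u_j.

Step by step this gives:
  u_1 = (-3, 0, -3)
  u_2 = (1, 3, -1)
  u_3 = (21/22, -7/11, -21/22)

Orthogonality check:
  u_2 · u_1 = 0 (should be 0)
  u_3 · u_1 = 0 (should be 0)
  u_3 · u_2 = 0 (should be 0)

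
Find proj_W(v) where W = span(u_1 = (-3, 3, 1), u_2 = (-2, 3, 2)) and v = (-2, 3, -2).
proj_W(v) = (-52/17, 27/17, -16/17)

Set up U = [u_1 | ... | u_2] ∈ R^(3×2). The projector onto W = col(U) is P = U (U^T U)^(-1) U^T.
Compute U^T U =
  [19, 17]
  [17, 17],
and U^T v = (13, 9).
Solve U^T U · c = U^T v for the coefficients: c = (2, -25/17). The projection is proj_W(v) = U c.
Check: (v - proj_W(v)) · u_1 = 0  (should be 0).
Check: (v - proj_W(v)) · u_2 = 0  (should be 0).
Result: proj_W(v) = (-52/17, 27/17, -16/17).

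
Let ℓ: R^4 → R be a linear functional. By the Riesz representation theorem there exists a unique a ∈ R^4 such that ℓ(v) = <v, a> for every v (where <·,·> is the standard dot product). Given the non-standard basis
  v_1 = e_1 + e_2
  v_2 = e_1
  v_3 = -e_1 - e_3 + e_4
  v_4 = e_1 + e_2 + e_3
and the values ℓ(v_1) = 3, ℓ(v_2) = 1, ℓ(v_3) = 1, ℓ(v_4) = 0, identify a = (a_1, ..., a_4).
a = (1, 2, -3, -1)

Write a = (a_1, ..., a_4) in the standard basis. For each basis vector v_i, ℓ(v_i) = <v_i, a> is a linear equation in the a_j's. Collect the n equations into a matrix system V a = ℓ, where row i of V is v_i (expressed in the standard basis). Since V is invertible (lower-triangular with 1s on the diagonal, up to permutation), solve by back-substitution:
  V =
[[1, 1, 0, 0],
 [1, 0, 0, 0],
 [-1, 0, -1, 1],
 [1, 1, 1, 0]]
  V a = (3, 1, 1, 0)
Solving gives a = (1, 2, -3, -1).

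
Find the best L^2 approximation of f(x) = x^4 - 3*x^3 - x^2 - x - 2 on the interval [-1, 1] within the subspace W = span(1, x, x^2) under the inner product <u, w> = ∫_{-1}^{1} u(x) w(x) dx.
g(x) = -x^2/7 - 14*x/5 - 73/35

The best approximation g ∈ W is the orthogonal projection of f onto W. Writing g = a_0 + a_1 x + a_2 x^2, the coefficients solve the normal equations G · a = b where
  G_{ij} = <φ_i, φ_j> and b_i = <f, φ_i>, with φ_0 = 1, φ_1 = x, φ_2 = x^2.
G =
  [2, 0, 2/3]
  [0, 2/3, 0]
  [2/3, 0, 2/5],
b = (-64/15, -28/15, -152/105).
Solving gives a_0 = -73/35, a_1 = -14/5, a_2 = -1/7, so
  g(x) = -x^2/7 - 14*x/5 - 73/35.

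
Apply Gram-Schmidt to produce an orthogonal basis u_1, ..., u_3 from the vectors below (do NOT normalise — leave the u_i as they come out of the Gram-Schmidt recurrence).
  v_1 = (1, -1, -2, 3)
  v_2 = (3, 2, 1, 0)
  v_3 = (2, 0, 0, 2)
Orthogonal basis:
  u_1 = (1, -1, -2, 3)
  u_2 = (46/15, 29/15, 13/15, 1/5)
  u_3 = (6/209, -78/209, 138/209, 64/209)

Apply the Gram-Schmidt recurrence
  u_1 = v_1
  u_i = v_i − Σ_{j<i} ((v_i · u_j) / (u_j · u_j)) · u_j.

Step by step this gives:
  u_1 = (1, -1, -2, 3)
  u_2 = (46/15, 29/15, 13/15, 1/5)
  u_3 = (6/209, -78/209, 138/209, 64/209)

Orthogonality check:
  u_2 · u_1 = 0 (should be 0)
  u_3 · u_1 = 0 (should be 0)
  u_3 · u_2 = 0 (should be 0)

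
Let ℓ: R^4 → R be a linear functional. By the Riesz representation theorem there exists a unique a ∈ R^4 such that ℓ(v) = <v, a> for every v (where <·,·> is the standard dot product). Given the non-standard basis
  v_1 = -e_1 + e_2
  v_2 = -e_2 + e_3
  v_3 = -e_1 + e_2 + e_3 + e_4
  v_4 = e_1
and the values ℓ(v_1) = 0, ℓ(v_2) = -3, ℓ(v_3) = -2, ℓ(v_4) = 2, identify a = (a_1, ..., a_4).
a = (2, 2, -1, -1)

Write a = (a_1, ..., a_4) in the standard basis. For each basis vector v_i, ℓ(v_i) = <v_i, a> is a linear equation in the a_j's. Collect the n equations into a matrix system V a = ℓ, where row i of V is v_i (expressed in the standard basis). Since V is invertible (lower-triangular with 1s on the diagonal, up to permutation), solve by back-substitution:
  V =
[[-1, 1, 0, 0],
 [0, -1, 1, 0],
 [-1, 1, 1, 1],
 [1, 0, 0, 0]]
  V a = (0, -3, -2, 2)
Solving gives a = (2, 2, -1, -1).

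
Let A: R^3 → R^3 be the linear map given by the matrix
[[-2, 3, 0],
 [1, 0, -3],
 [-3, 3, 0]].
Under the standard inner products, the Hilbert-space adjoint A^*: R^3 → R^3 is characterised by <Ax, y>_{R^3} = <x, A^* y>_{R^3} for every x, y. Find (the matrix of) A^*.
A^* = A^T =
[[-2, 1, -3],
 [3, 0, 3],
 [0, -3, 0]]

For real matrices with standard dot products, the defining identity <Ax, y> = <x, A^* y> gives (Ax)^T y = x^T (A^*) y, i.e. x^T A^T y = x^T (A^*) y. Since this holds for all x, y, we must have A^* = A^T. Therefore
A^* =
[[-2, 1, -3],
 [3, 0, 3],
 [0, -3, 0]].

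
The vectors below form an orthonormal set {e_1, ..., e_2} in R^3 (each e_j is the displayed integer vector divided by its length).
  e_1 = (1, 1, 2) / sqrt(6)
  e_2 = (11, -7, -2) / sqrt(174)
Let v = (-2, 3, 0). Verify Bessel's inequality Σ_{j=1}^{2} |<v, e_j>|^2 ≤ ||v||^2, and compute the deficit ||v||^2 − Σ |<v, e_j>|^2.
Σ |<v, e_j>|^2 = 313/29; ||v||^2 = 13; deficit = 64/29

Write each e_j = u_j / sqrt(<u_j, u_j>) where u_j is the displayed integer vector. Then <v, e_j> = <v, u_j> / sqrt(<u_j, u_j>), so |<v, e_j>|^2 = <v, u_j>^2 / <u_j, u_j>.
Coefficients: <v, e_1> = 1/sqrt(6), <v, e_2> = -43/sqrt(174).
Square and sum: Σ |<v, e_j>|^2 = 313/29.
Compute ||v||^2 = v·v = 13.
Deficit = 13 − 313/29 = 64/29 ≥ 0, confirming Bessel's inequality. (The deficit equals ||v − Σ <v,e_j> e_j||^2, the squared distance from v to span{e_j}.)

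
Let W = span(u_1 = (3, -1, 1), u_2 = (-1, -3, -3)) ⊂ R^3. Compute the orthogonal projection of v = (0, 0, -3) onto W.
proj_W(v) = (-9/10, -6/5, -3/2)

Set up U = [u_1 | ... | u_2] ∈ R^(3×2). The projector onto W = col(U) is P = U (U^T U)^(-1) U^T.
Compute U^T U =
  [11, -3]
  [-3, 19],
and U^T v = (-3, 9).
Solve U^T U · c = U^T v for the coefficients: c = (-3/20, 9/20). The projection is proj_W(v) = U c.
Check: (v - proj_W(v)) · u_1 = 0  (should be 0).
Check: (v - proj_W(v)) · u_2 = 0  (should be 0).
Result: proj_W(v) = (-9/10, -6/5, -3/2).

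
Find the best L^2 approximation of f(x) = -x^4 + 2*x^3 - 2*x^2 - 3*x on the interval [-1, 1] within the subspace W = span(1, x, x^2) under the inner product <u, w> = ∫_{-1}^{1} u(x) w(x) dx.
g(x) = -20*x^2/7 - 9*x/5 + 3/35

The best approximation g ∈ W is the orthogonal projection of f onto W. Writing g = a_0 + a_1 x + a_2 x^2, the coefficients solve the normal equations G · a = b where
  G_{ij} = <φ_i, φ_j> and b_i = <f, φ_i>, with φ_0 = 1, φ_1 = x, φ_2 = x^2.
G =
  [2, 0, 2/3]
  [0, 2/3, 0]
  [2/3, 0, 2/5],
b = (-26/15, -6/5, -38/35).
Solving gives a_0 = 3/35, a_1 = -9/5, a_2 = -20/7, so
  g(x) = -20*x^2/7 - 9*x/5 + 3/35.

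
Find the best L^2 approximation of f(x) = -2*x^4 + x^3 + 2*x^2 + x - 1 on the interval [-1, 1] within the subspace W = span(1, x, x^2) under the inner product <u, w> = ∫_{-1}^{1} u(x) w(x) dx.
g(x) = 2*x^2/7 + 8*x/5 - 29/35

The best approximation g ∈ W is the orthogonal projection of f onto W. Writing g = a_0 + a_1 x + a_2 x^2, the coefficients solve the normal equations G · a = b where
  G_{ij} = <φ_i, φ_j> and b_i = <f, φ_i>, with φ_0 = 1, φ_1 = x, φ_2 = x^2.
G =
  [2, 0, 2/3]
  [0, 2/3, 0]
  [2/3, 0, 2/5],
b = (-22/15, 16/15, -46/105).
Solving gives a_0 = -29/35, a_1 = 8/5, a_2 = 2/7, so
  g(x) = 2*x^2/7 + 8*x/5 - 29/35.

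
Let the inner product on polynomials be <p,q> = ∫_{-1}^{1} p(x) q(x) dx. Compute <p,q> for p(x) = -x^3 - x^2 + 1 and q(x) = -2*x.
<p,q> = 4/5

Expand the product: p(x)·q(x) = 2*x^4 + 2*x^3 - 2*x.
∫_{-1}^{1} of each monomial x^k gives [2/(k+1) if k even, 0 if k odd]. Integrating term-by-term (or equivalently evaluating the antiderivative F(x) = 2*x^5/5 + x^4/2 - x^2 at the endpoints):
  F(1) − F(−1) = -1/10 − (-9/10) = 4/5.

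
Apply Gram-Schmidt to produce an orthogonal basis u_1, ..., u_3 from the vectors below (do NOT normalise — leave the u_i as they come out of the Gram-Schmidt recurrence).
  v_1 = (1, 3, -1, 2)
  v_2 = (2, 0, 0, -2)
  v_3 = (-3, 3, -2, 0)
Orthogonal basis:
  u_1 = (1, 3, -1, 2)
  u_2 = (32/15, 2/5, -2/15, -26/15)
  u_3 = (-63/29, 48/29, -45/29, -63/29)

Apply the Gram-Schmidt recurrence
  u_1 = v_1
  u_i = v_i − Σ_{j<i} ((v_i · u_j) / (u_j · u_j)) · u_j.

Step by step this gives:
  u_1 = (1, 3, -1, 2)
  u_2 = (32/15, 2/5, -2/15, -26/15)
  u_3 = (-63/29, 48/29, -45/29, -63/29)

Orthogonality check:
  u_2 · u_1 = 0 (should be 0)
  u_3 · u_1 = 0 (should be 0)
  u_3 · u_2 = 0 (should be 0)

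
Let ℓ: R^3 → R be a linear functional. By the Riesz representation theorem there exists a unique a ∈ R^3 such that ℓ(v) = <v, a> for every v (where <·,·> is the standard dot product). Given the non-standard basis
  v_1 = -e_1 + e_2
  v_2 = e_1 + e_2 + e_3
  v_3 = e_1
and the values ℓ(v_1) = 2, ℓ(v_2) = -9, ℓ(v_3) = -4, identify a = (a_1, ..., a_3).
a = (-4, -2, -3)

Write a = (a_1, ..., a_3) in the standard basis. For each basis vector v_i, ℓ(v_i) = <v_i, a> is a linear equation in the a_j's. Collect the n equations into a matrix system V a = ℓ, where row i of V is v_i (expressed in the standard basis). Since V is invertible (lower-triangular with 1s on the diagonal, up to permutation), solve by back-substitution:
  V =
[[-1, 1, 0],
 [1, 1, 1],
 [1, 0, 0]]
  V a = (2, -9, -4)
Solving gives a = (-4, -2, -3).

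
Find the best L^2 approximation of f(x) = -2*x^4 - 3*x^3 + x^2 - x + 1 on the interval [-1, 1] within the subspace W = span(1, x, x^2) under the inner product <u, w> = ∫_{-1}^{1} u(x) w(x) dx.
g(x) = -5*x^2/7 - 14*x/5 + 41/35

The best approximation g ∈ W is the orthogonal projection of f onto W. Writing g = a_0 + a_1 x + a_2 x^2, the coefficients solve the normal equations G · a = b where
  G_{ij} = <φ_i, φ_j> and b_i = <f, φ_i>, with φ_0 = 1, φ_1 = x, φ_2 = x^2.
G =
  [2, 0, 2/3]
  [0, 2/3, 0]
  [2/3, 0, 2/5],
b = (28/15, -28/15, 52/105).
Solving gives a_0 = 41/35, a_1 = -14/5, a_2 = -5/7, so
  g(x) = -5*x^2/7 - 14*x/5 + 41/35.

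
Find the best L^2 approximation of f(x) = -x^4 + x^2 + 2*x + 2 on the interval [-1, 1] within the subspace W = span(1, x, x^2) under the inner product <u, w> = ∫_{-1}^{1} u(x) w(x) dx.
g(x) = x^2/7 + 2*x + 73/35

The best approximation g ∈ W is the orthogonal projection of f onto W. Writing g = a_0 + a_1 x + a_2 x^2, the coefficients solve the normal equations G · a = b where
  G_{ij} = <φ_i, φ_j> and b_i = <f, φ_i>, with φ_0 = 1, φ_1 = x, φ_2 = x^2.
G =
  [2, 0, 2/3]
  [0, 2/3, 0]
  [2/3, 0, 2/5],
b = (64/15, 4/3, 152/105).
Solving gives a_0 = 73/35, a_1 = 2, a_2 = 1/7, so
  g(x) = x^2/7 + 2*x + 73/35.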